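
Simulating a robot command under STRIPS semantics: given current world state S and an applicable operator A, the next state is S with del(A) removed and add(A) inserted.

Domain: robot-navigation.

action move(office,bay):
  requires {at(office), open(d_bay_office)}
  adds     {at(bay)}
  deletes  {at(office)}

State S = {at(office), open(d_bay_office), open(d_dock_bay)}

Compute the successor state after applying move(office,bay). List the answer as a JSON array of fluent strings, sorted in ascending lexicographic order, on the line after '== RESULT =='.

Compute (S \ del) ∪ add:
  pre ⊆ S: {at(office), open(d_bay_office)} ⊆ S  — applicable
  S \ del = {open(d_bay_office), open(d_dock_bay)}
  ∪ add   = {at(bay), open(d_bay_office), open(d_dock_bay)}

== RESULT ==
["at(bay)", "open(d_bay_office)", "open(d_dock_bay)"]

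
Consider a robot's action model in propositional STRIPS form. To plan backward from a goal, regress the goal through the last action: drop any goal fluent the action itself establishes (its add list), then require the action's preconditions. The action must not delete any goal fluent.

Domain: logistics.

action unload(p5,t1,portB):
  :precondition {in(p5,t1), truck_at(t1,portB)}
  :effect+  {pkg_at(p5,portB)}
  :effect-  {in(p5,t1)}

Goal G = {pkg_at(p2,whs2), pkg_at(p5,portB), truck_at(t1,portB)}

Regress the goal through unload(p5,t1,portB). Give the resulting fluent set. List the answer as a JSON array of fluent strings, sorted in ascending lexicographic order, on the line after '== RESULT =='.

Regress:
  G ∩ del = {}  (empty — regression defined)
  G \ add = {pkg_at(p2,whs2), pkg_at(p5,portB), truck_at(t1,portB)} \ {pkg_at(p5,portB)} = {pkg_at(p2,whs2), truck_at(t1,portB)}
  ∪ pre   = {pkg_at(p2,whs2), truck_at(t1,portB)} ∪ {in(p5,t1), truck_at(t1,portB)}
          = {in(p5,t1), pkg_at(p2,whs2), truck_at(t1,portB)}

== RESULT ==
["in(p5,t1)", "pkg_at(p2,whs2)", "truck_at(t1,portB)"]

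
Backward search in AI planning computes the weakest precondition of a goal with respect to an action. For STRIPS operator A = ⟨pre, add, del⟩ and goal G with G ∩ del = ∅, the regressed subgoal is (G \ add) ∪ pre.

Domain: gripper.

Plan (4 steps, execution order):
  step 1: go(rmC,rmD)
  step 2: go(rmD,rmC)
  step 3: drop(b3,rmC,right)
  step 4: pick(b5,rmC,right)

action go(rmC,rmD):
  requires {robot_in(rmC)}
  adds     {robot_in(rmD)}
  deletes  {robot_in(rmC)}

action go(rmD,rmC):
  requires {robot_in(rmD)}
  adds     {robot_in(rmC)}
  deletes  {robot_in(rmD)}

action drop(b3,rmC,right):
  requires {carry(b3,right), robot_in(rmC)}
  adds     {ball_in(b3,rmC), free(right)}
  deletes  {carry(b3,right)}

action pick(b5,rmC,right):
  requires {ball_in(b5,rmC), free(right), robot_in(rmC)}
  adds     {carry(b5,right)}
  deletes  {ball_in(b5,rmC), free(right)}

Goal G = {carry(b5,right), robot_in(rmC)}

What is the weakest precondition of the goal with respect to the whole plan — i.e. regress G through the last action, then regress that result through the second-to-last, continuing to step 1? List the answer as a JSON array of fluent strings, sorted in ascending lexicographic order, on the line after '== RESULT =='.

Regress step by step:
  through step 4 (pick(b5,rmC,right)): drop {carry(b5,right)}, keep {robot_in(rmC)}, require {ball_in(b5,rmC), free(right), robot_in(rmC)}
    → {ball_in(b5,rmC), free(right), robot_in(rmC)}
  through step 3 (drop(b3,rmC,right)): drop {free(right)}, keep {ball_in(b5,rmC), robot_in(rmC)}, require {carry(b3,right), robot_in(rmC)}
    → {ball_in(b5,rmC), carry(b3,right), robot_in(rmC)}
  through step 2 (go(rmD,rmC)): drop {robot_in(rmC)}, keep {ball_in(b5,rmC), carry(b3,right)}, require {robot_in(rmD)}
    → {ball_in(b5,rmC), carry(b3,right), robot_in(rmD)}
  through step 1 (go(rmC,rmD)): drop {robot_in(rmD)}, keep {ball_in(b5,rmC), carry(b3,right)}, require {robot_in(rmC)}
    → {ball_in(b5,rmC), carry(b3,right), robot_in(rmC)}

== RESULT ==
["ball_in(b5,rmC)", "carry(b3,right)", "robot_in(rmC)"]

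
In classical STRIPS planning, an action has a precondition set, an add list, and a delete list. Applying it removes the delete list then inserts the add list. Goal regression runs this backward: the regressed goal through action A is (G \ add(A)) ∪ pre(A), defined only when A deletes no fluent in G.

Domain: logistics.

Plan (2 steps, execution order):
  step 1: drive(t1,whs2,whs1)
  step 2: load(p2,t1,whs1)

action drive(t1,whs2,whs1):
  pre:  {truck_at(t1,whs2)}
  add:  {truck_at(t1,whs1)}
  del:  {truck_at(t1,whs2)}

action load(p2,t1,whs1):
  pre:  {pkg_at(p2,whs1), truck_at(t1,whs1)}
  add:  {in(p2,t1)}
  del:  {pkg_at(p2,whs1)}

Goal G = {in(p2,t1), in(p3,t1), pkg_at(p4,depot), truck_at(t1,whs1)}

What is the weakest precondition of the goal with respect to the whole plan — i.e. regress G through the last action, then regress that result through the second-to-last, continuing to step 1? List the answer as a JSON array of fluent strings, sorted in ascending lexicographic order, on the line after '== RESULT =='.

Regress step by step:
  through step 2 (load(p2,t1,whs1)): drop {in(p2,t1)}, keep {in(p3,t1), pkg_at(p4,depot), truck_at(t1,whs1)}, require {pkg_at(p2,whs1), truck_at(t1,whs1)}
    → {in(p3,t1), pkg_at(p2,whs1), pkg_at(p4,depot), truck_at(t1,whs1)}
  through step 1 (drive(t1,whs2,whs1)): drop {truck_at(t1,whs1)}, keep {in(p3,t1), pkg_at(p2,whs1), pkg_at(p4,depot)}, require {truck_at(t1,whs2)}
    → {in(p3,t1), pkg_at(p2,whs1), pkg_at(p4,depot), truck_at(t1,whs2)}

== RESULT ==
["in(p3,t1)", "pkg_at(p2,whs1)", "pkg_at(p4,depot)", "truck_at(t1,whs2)"]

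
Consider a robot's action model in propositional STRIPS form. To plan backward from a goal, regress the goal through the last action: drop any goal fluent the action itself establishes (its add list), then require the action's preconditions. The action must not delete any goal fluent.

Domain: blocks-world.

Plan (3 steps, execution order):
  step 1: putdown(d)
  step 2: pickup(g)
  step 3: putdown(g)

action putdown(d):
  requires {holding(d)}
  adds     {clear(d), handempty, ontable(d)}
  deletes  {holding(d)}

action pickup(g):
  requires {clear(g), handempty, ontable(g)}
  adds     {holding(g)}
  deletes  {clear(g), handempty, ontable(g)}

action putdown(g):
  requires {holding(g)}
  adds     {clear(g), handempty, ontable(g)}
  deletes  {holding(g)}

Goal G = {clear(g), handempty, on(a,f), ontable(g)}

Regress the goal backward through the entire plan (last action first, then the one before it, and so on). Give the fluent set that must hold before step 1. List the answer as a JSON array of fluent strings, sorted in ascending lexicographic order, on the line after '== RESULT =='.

Work backward from the goal:
  through step 3 (putdown(g)): drop {clear(g), handempty, ontable(g)}, keep {on(a,f)}, require {holding(g)}
    → {holding(g), on(a,f)}
  through step 2 (pickup(g)): drop {holding(g)}, keep {on(a,f)}, require {clear(g), handempty, ontable(g)}
    → {clear(g), handempty, on(a,f), ontable(g)}
  through step 1 (putdown(d)): drop {handempty}, keep {clear(g), on(a,f), ontable(g)}, require {holding(d)}
    → {clear(g), holding(d), on(a,f), ontable(g)}

== RESULT ==
["clear(g)", "holding(d)", "on(a,f)", "ontable(g)"]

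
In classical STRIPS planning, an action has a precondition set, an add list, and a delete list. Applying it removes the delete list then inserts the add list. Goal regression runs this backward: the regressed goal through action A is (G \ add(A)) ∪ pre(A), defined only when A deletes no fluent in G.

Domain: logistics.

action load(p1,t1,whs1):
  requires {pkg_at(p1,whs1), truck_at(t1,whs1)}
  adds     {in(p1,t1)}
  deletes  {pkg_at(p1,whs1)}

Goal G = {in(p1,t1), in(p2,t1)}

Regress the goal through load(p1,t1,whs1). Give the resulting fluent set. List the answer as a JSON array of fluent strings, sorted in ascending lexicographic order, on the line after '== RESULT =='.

Regress:
  G ∩ del = {}  (empty — regression defined)
  G \ add = {in(p1,t1), in(p2,t1)} \ {in(p1,t1)} = {in(p2,t1)}
  ∪ pre   = {in(p2,t1)} ∪ {pkg_at(p1,whs1), truck_at(t1,whs1)}
          = {in(p2,t1), pkg_at(p1,whs1), truck_at(t1,whs1)}

== RESULT ==
["in(p2,t1)", "pkg_at(p1,whs1)", "truck_at(t1,whs1)"]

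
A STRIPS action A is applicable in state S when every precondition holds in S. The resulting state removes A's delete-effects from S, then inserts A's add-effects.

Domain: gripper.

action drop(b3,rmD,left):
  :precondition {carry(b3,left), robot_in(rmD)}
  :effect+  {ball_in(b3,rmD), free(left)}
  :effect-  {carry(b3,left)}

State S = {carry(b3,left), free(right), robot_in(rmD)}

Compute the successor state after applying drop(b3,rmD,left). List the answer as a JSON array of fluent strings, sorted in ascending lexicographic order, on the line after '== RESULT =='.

Compute (S \ del) ∪ add:
  pre ⊆ S: {carry(b3,left), robot_in(rmD)} ⊆ S  — applicable
  S \ del = {free(right), robot_in(rmD)}
  ∪ add   = {ball_in(b3,rmD), free(left), free(right), robot_in(rmD)}

== RESULT ==
["ball_in(b3,rmD)", "free(left)", "free(right)", "robot_in(rmD)"]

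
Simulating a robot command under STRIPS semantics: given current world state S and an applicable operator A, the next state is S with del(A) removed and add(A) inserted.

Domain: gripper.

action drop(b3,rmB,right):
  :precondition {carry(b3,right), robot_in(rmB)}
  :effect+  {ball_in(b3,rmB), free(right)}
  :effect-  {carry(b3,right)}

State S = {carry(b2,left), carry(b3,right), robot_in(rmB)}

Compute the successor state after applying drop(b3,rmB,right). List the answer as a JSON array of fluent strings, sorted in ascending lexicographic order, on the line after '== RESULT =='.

Progress:
  pre ⊆ S: {carry(b3,right), robot_in(rmB)} ⊆ S  — applicable
  S \ del = {carry(b2,left), robot_in(rmB)}
  ∪ add   = {ball_in(b3,rmB), carry(b2,left), free(right), robot_in(rmB)}

== RESULT ==
["ball_in(b3,rmB)", "carry(b2,left)", "free(right)", "robot_in(rmB)"]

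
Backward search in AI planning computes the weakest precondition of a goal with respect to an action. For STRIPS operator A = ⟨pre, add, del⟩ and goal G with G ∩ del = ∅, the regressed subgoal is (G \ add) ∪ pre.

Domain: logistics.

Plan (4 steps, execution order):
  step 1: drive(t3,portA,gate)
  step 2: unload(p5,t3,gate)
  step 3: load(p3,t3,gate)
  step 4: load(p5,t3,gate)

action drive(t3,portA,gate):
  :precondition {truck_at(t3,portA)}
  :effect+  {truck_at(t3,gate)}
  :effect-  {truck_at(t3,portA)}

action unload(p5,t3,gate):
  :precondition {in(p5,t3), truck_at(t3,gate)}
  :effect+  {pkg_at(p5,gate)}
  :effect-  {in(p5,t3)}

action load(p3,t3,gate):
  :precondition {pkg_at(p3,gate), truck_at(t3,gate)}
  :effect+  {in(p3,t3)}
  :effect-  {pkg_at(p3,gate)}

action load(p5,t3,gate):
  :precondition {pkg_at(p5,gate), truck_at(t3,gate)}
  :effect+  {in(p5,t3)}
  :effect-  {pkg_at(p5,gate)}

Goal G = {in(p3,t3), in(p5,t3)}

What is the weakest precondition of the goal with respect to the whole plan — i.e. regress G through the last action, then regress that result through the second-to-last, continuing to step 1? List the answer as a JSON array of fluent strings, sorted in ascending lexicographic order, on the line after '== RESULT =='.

Regress step by step:
  through step 4 (load(p5,t3,gate)): drop {in(p5,t3)}, keep {in(p3,t3)}, require {pkg_at(p5,gate), truck_at(t3,gate)}
    → {in(p3,t3), pkg_at(p5,gate), truck_at(t3,gate)}
  through step 3 (load(p3,t3,gate)): drop {in(p3,t3)}, keep {pkg_at(p5,gate), truck_at(t3,gate)}, require {pkg_at(p3,gate), truck_at(t3,gate)}
    → {pkg_at(p3,gate), pkg_at(p5,gate), truck_at(t3,gate)}
  through step 2 (unload(p5,t3,gate)): drop {pkg_at(p5,gate)}, keep {pkg_at(p3,gate), truck_at(t3,gate)}, require {in(p5,t3), truck_at(t3,gate)}
    → {in(p5,t3), pkg_at(p3,gate), truck_at(t3,gate)}
  through step 1 (drive(t3,portA,gate)): drop {truck_at(t3,gate)}, keep {in(p5,t3), pkg_at(p3,gate)}, require {truck_at(t3,portA)}
    → {in(p5,t3), pkg_at(p3,gate), truck_at(t3,portA)}

== RESULT ==
["in(p5,t3)", "pkg_at(p3,gate)", "truck_at(t3,portA)"]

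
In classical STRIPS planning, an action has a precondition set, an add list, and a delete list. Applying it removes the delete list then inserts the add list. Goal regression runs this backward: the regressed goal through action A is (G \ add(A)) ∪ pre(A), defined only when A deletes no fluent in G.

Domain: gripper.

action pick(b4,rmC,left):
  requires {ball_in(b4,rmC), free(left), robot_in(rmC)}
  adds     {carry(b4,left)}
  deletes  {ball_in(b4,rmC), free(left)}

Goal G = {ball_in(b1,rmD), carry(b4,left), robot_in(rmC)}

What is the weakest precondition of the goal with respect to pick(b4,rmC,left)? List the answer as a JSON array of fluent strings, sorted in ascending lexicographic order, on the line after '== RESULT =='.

Regress:
  G ∩ del = {}  (empty — regression defined)
  G \ add = {ball_in(b1,rmD), carry(b4,left), robot_in(rmC)} \ {carry(b4,left)} = {ball_in(b1,rmD), robot_in(rmC)}
  ∪ pre   = {ball_in(b1,rmD), robot_in(rmC)} ∪ {ball_in(b4,rmC), free(left), robot_in(rmC)}
          = {ball_in(b1,rmD), ball_in(b4,rmC), free(left), robot_in(rmC)}

== RESULT ==
["ball_in(b1,rmD)", "ball_in(b4,rmC)", "free(left)", "robot_in(rmC)"]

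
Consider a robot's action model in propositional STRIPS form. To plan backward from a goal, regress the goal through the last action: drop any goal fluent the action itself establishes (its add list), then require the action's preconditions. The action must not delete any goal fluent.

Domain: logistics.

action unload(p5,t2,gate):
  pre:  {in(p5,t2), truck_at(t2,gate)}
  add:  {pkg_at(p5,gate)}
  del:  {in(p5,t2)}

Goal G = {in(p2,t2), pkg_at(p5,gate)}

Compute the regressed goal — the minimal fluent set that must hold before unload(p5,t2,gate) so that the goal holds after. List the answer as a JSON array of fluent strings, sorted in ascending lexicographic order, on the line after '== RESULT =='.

Compute (G \ add) ∪ pre:
  G ∩ del = {}  (empty — regression defined)
  G \ add = {in(p2,t2), pkg_at(p5,gate)} \ {pkg_at(p5,gate)} = {in(p2,t2)}
  ∪ pre   = {in(p2,t2)} ∪ {in(p5,t2), truck_at(t2,gate)}
          = {in(p2,t2), in(p5,t2), truck_at(t2,gate)}

== RESULT ==
["in(p2,t2)", "in(p5,t2)", "truck_at(t2,gate)"]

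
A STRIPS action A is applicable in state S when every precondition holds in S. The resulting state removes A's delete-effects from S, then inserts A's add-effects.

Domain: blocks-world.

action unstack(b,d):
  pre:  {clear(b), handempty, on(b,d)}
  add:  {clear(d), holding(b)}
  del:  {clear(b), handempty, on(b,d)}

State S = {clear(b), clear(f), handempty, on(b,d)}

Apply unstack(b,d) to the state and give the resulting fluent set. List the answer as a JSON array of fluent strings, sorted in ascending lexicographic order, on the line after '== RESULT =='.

Progress:
  pre ⊆ S: {clear(b), handempty, on(b,d)} ⊆ S  — applicable
  S \ del = {clear(f)}
  ∪ add   = {clear(d), clear(f), holding(b)}

== RESULT ==
["clear(d)", "clear(f)", "holding(b)"]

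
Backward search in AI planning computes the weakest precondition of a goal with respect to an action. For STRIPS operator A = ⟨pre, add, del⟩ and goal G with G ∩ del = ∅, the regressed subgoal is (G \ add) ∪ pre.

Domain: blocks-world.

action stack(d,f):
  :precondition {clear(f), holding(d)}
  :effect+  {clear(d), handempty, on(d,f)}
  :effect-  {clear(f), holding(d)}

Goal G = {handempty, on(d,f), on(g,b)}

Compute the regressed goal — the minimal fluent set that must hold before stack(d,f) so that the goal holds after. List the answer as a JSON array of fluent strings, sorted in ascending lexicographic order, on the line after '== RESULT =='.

Compute (G \ add) ∪ pre:
  G ∩ del = {}  (empty — regression defined)
  G \ add = {handempty, on(d,f), on(g,b)} \ {clear(d), handempty, on(d,f)} = {on(g,b)}
  ∪ pre   = {on(g,b)} ∪ {clear(f), holding(d)}
          = {clear(f), holding(d), on(g,b)}

== RESULT ==
["clear(f)", "holding(d)", "on(g,b)"]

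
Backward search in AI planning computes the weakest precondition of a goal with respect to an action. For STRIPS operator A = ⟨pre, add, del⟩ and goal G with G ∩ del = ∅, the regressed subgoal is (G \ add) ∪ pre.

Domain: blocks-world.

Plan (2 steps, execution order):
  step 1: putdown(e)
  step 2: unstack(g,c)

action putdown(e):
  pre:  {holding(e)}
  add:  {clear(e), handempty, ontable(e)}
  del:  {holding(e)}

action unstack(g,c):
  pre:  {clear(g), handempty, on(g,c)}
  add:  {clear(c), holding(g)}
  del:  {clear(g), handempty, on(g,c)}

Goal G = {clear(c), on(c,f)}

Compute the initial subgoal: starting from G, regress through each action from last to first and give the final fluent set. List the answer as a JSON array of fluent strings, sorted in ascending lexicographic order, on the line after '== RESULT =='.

Work backward from the goal:
  through step 2 (unstack(g,c)): drop {clear(c)}, keep {on(c,f)}, require {clear(g), handempty, on(g,c)}
    → {clear(g), handempty, on(c,f), on(g,c)}
  through step 1 (putdown(e)): drop {handempty}, keep {clear(g), on(c,f), on(g,c)}, require {holding(e)}
    → {clear(g), holding(e), on(c,f), on(g,c)}

== RESULT ==
["clear(g)", "holding(e)", "on(c,f)", "on(g,c)"]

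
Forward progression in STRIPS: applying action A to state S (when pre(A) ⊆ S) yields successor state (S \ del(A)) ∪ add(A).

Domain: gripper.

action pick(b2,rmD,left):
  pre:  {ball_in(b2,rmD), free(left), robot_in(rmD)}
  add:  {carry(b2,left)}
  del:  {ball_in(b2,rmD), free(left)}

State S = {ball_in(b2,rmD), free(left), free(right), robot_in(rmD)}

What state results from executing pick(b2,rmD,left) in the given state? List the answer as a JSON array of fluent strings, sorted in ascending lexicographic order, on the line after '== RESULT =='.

Compute (S \ del) ∪ add:
  pre ⊆ S: {ball_in(b2,rmD), free(left), robot_in(rmD)} ⊆ S  — applicable
  S \ del = {free(right), robot_in(rmD)}
  ∪ add   = {carry(b2,left), free(right), robot_in(rmD)}

== RESULT ==
["carry(b2,left)", "free(right)", "robot_in(rmD)"]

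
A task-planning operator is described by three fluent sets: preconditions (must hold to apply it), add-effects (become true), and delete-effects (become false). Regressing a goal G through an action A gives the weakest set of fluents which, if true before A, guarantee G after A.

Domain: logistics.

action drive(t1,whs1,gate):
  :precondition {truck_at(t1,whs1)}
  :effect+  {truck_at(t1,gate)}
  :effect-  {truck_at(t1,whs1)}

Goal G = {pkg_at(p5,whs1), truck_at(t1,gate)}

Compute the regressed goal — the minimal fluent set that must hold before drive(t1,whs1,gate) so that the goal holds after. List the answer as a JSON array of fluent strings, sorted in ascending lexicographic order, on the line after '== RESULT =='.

Compute (G \ add) ∪ pre:
  G ∩ del = {}  (empty — regression defined)
  G \ add = {pkg_at(p5,whs1), truck_at(t1,gate)} \ {truck_at(t1,gate)} = {pkg_at(p5,whs1)}
  ∪ pre   = {pkg_at(p5,whs1)} ∪ {truck_at(t1,whs1)}
          = {pkg_at(p5,whs1), truck_at(t1,whs1)}

== RESULT ==
["pkg_at(p5,whs1)", "truck_at(t1,whs1)"]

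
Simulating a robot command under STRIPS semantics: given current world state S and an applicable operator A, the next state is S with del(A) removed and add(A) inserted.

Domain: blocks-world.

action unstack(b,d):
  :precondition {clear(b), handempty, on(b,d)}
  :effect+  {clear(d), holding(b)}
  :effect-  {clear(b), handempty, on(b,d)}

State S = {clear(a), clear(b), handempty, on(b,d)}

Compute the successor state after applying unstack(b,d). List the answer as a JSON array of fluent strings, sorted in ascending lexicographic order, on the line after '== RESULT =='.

Progress:
  pre ⊆ S: {clear(b), handempty, on(b,d)} ⊆ S  — applicable
  S \ del = {clear(a)}
  ∪ add   = {clear(a), clear(d), holding(b)}

== RESULT ==
["clear(a)", "clear(d)", "holding(b)"]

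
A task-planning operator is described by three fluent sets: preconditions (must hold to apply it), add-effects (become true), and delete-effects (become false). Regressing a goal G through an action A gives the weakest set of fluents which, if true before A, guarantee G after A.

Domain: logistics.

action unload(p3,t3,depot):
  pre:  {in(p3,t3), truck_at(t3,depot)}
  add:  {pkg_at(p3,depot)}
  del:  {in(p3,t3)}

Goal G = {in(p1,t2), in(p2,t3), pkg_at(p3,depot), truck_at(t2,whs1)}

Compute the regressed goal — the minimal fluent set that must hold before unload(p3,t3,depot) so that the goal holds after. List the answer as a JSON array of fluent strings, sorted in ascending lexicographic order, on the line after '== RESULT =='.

Regress:
  G ∩ del = {}  (empty — regression defined)
  G \ add = {in(p1,t2), in(p2,t3), pkg_at(p3,depot), truck_at(t2,whs1)} \ {pkg_at(p3,depot)} = {in(p1,t2), in(p2,t3), truck_at(t2,whs1)}
  ∪ pre   = {in(p1,t2), in(p2,t3), truck_at(t2,whs1)} ∪ {in(p3,t3), truck_at(t3,depot)}
          = {in(p1,t2), in(p2,t3), in(p3,t3), truck_at(t2,whs1), truck_at(t3,depot)}

== RESULT ==
["in(p1,t2)", "in(p2,t3)", "in(p3,t3)", "truck_at(t2,whs1)", "truck_at(t3,depot)"]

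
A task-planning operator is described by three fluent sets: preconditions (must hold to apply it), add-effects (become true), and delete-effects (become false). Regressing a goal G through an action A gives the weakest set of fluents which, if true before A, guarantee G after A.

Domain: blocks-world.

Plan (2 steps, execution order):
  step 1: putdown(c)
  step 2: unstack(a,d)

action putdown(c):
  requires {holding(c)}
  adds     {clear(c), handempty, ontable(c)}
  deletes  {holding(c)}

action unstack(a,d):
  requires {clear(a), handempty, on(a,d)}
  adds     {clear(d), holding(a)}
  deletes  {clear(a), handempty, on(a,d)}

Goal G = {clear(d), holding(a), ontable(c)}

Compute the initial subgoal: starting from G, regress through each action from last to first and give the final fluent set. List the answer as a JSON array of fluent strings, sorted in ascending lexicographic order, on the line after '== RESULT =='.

Work backward from the goal:
  through step 2 (unstack(a,d)): drop {clear(d), holding(a)}, keep {ontable(c)}, require {clear(a), handempty, on(a,d)}
    → {clear(a), handempty, on(a,d), ontable(c)}
  through step 1 (putdown(c)): drop {handempty, ontable(c)}, keep {clear(a), on(a,d)}, require {holding(c)}
    → {clear(a), holding(c), on(a,d)}

== RESULT ==
["clear(a)", "holding(c)", "on(a,d)"]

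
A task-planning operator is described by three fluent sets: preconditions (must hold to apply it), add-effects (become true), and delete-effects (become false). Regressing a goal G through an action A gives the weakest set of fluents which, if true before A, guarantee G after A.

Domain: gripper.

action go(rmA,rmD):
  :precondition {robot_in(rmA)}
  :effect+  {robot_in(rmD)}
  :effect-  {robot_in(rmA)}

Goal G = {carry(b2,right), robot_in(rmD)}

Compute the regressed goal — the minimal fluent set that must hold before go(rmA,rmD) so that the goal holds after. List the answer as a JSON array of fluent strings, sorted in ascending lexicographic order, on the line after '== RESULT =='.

Regress:
  G ∩ del = {}  (empty — regression defined)
  G \ add = {carry(b2,right), robot_in(rmD)} \ {robot_in(rmD)} = {carry(b2,right)}
  ∪ pre   = {carry(b2,right)} ∪ {robot_in(rmA)}
          = {carry(b2,right), robot_in(rmA)}

== RESULT ==
["carry(b2,right)", "robot_in(rmA)"]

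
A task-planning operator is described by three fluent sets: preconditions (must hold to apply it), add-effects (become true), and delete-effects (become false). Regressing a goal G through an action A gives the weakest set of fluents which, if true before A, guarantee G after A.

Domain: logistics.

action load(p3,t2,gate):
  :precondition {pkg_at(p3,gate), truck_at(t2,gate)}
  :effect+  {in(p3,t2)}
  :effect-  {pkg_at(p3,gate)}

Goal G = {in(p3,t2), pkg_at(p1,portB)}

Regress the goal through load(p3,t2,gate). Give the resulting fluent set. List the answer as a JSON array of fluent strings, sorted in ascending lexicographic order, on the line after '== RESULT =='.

Regress:
  G ∩ del = {}  (empty — regression defined)
  G \ add = {in(p3,t2), pkg_at(p1,portB)} \ {in(p3,t2)} = {pkg_at(p1,portB)}
  ∪ pre   = {pkg_at(p1,portB)} ∪ {pkg_at(p3,gate), truck_at(t2,gate)}
          = {pkg_at(p1,portB), pkg_at(p3,gate), truck_at(t2,gate)}

== RESULT ==
["pkg_at(p1,portB)", "pkg_at(p3,gate)", "truck_at(t2,gate)"]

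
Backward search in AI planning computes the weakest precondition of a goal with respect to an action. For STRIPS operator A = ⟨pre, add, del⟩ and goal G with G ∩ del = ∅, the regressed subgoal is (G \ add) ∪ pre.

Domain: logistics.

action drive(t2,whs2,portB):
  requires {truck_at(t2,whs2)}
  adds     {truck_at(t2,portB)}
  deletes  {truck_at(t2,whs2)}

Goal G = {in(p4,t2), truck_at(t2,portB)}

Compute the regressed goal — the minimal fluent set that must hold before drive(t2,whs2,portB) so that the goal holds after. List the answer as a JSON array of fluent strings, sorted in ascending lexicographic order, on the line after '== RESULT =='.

Compute (G \ add) ∪ pre:
  G ∩ del = {}  (empty — regression defined)
  G \ add = {in(p4,t2), truck_at(t2,portB)} \ {truck_at(t2,portB)} = {in(p4,t2)}
  ∪ pre   = {in(p4,t2)} ∪ {truck_at(t2,whs2)}
          = {in(p4,t2), truck_at(t2,whs2)}

== RESULT ==
["in(p4,t2)", "truck_at(t2,whs2)"]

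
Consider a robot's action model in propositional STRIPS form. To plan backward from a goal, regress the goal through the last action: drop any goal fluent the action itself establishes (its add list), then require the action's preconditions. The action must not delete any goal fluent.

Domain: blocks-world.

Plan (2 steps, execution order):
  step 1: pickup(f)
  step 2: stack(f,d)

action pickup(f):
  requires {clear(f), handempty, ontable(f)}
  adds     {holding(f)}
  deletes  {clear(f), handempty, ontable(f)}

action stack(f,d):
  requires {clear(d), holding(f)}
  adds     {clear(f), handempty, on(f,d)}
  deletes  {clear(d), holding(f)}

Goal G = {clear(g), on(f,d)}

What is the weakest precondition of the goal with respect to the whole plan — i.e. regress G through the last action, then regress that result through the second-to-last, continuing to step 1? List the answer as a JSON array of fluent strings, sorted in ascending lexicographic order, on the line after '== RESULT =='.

Work backward from the goal:
  through step 2 (stack(f,d)): drop {on(f,d)}, keep {clear(g)}, require {clear(d), holding(f)}
    → {clear(d), clear(g), holding(f)}
  through step 1 (pickup(f)): drop {holding(f)}, keep {clear(d), clear(g)}, require {clear(f), handempty, ontable(f)}
    → {clear(d), clear(f), clear(g), handempty, ontable(f)}

== RESULT ==
["clear(d)", "clear(f)", "clear(g)", "handempty", "ontable(f)"]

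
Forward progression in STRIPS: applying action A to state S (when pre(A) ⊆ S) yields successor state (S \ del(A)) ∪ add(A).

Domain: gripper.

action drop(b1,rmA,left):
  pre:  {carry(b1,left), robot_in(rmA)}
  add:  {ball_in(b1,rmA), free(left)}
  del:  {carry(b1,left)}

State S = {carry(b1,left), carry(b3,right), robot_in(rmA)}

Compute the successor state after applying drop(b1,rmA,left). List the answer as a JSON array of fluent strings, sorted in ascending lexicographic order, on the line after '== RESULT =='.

Compute (S \ del) ∪ add:
  pre ⊆ S: {carry(b1,left), robot_in(rmA)} ⊆ S  — applicable
  S \ del = {carry(b3,right), robot_in(rmA)}
  ∪ add   = {ball_in(b1,rmA), carry(b3,right), free(left), robot_in(rmA)}

== RESULT ==
["ball_in(b1,rmA)", "carry(b3,right)", "free(left)", "robot_in(rmA)"]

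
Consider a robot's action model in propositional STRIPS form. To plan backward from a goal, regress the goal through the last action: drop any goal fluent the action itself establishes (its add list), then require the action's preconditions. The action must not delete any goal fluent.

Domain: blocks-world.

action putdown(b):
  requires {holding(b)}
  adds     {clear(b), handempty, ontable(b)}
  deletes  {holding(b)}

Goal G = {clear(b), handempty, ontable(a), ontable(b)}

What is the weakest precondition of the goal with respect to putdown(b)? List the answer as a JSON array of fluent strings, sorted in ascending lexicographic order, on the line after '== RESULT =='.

Regress:
  G ∩ del = {}  (empty — regression defined)
  G \ add = {clear(b), handempty, ontable(a), ontable(b)} \ {clear(b), handempty, ontable(b)} = {ontable(a)}
  ∪ pre   = {ontable(a)} ∪ {holding(b)}
          = {holding(b), ontable(a)}

== RESULT ==
["holding(b)", "ontable(a)"]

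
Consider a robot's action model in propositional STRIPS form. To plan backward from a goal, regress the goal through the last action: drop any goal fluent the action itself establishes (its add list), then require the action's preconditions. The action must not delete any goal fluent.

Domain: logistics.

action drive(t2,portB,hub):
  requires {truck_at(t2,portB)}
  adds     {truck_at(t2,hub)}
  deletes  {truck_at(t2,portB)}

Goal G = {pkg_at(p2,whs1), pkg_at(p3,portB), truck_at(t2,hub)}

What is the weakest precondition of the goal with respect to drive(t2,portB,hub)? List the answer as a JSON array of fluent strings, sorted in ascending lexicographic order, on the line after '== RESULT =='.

Regress:
  G ∩ del = {}  (empty — regression defined)
  G \ add = {pkg_at(p2,whs1), pkg_at(p3,portB), truck_at(t2,hub)} \ {truck_at(t2,hub)} = {pkg_at(p2,whs1), pkg_at(p3,portB)}
  ∪ pre   = {pkg_at(p2,whs1), pkg_at(p3,portB)} ∪ {truck_at(t2,portB)}
          = {pkg_at(p2,whs1), pkg_at(p3,portB), truck_at(t2,portB)}

== RESULT ==
["pkg_at(p2,whs1)", "pkg_at(p3,portB)", "truck_at(t2,portB)"]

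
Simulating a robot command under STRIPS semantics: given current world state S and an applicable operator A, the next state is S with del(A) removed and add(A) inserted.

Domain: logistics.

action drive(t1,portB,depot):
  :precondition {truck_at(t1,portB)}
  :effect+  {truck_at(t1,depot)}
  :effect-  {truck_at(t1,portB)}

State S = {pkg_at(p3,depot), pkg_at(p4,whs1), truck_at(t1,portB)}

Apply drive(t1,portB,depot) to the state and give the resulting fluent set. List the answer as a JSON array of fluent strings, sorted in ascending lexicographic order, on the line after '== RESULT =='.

Compute (S \ del) ∪ add:
  pre ⊆ S: {truck_at(t1,portB)} ⊆ S  — applicable
  S \ del = {pkg_at(p3,depot), pkg_at(p4,whs1)}
  ∪ add   = {pkg_at(p3,depot), pkg_at(p4,whs1), truck_at(t1,depot)}

== RESULT ==
["pkg_at(p3,depot)", "pkg_at(p4,whs1)", "truck_at(t1,depot)"]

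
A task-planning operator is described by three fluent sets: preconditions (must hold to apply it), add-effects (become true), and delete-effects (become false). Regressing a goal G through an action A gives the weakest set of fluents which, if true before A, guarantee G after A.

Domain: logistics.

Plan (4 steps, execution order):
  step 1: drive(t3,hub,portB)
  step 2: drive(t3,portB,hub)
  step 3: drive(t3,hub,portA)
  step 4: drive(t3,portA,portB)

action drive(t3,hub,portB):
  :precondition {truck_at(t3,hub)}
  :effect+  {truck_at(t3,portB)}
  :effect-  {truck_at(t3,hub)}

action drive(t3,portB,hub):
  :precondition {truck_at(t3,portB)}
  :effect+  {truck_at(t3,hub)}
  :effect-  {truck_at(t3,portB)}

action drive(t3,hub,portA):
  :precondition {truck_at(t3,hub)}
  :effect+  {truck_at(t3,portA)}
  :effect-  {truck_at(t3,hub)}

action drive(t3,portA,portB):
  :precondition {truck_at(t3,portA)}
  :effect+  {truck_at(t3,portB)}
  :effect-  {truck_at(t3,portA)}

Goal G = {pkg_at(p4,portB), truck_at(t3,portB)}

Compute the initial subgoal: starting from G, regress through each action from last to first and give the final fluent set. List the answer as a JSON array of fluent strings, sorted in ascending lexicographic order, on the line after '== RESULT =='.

Regress step by step:
  through step 4 (drive(t3,portA,portB)): drop {truck_at(t3,portB)}, keep {pkg_at(p4,portB)}, require {truck_at(t3,portA)}
    → {pkg_at(p4,portB), truck_at(t3,portA)}
  through step 3 (drive(t3,hub,portA)): drop {truck_at(t3,portA)}, keep {pkg_at(p4,portB)}, require {truck_at(t3,hub)}
    → {pkg_at(p4,portB), truck_at(t3,hub)}
  through step 2 (drive(t3,portB,hub)): drop {truck_at(t3,hub)}, keep {pkg_at(p4,portB)}, require {truck_at(t3,portB)}
    → {pkg_at(p4,portB), truck_at(t3,portB)}
  through step 1 (drive(t3,hub,portB)): drop {truck_at(t3,portB)}, keep {pkg_at(p4,portB)}, require {truck_at(t3,hub)}
    → {pkg_at(p4,portB), truck_at(t3,hub)}

== RESULT ==
["pkg_at(p4,portB)", "truck_at(t3,hub)"]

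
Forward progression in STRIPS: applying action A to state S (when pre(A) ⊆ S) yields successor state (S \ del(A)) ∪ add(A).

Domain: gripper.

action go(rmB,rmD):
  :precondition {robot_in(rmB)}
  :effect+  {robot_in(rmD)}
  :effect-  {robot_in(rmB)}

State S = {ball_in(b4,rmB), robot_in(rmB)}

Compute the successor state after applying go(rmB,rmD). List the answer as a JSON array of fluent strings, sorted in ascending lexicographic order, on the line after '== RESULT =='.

Progress:
  pre ⊆ S: {robot_in(rmB)} ⊆ S  — applicable
  S \ del = {ball_in(b4,rmB)}
  ∪ add   = {ball_in(b4,rmB), robot_in(rmD)}

== RESULT ==
["ball_in(b4,rmB)", "robot_in(rmD)"]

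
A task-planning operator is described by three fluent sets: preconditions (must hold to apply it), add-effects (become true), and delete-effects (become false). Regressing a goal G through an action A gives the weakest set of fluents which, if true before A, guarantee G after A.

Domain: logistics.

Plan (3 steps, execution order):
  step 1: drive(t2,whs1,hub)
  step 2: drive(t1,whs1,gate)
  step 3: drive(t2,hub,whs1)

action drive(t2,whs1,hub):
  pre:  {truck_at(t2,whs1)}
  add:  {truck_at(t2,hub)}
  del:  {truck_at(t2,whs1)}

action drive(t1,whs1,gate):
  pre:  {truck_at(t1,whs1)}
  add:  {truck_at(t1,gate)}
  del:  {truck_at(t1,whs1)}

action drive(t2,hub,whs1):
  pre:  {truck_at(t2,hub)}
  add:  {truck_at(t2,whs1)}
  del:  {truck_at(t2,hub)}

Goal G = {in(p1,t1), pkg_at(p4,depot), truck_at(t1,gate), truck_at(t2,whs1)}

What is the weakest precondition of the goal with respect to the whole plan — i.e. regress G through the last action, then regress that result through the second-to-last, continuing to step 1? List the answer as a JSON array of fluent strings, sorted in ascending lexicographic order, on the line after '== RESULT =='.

Regress step by step:
  through step 3 (drive(t2,hub,whs1)): drop {truck_at(t2,whs1)}, keep {in(p1,t1), pkg_at(p4,depot), truck_at(t1,gate)}, require {truck_at(t2,hub)}
    → {in(p1,t1), pkg_at(p4,depot), truck_at(t1,gate), truck_at(t2,hub)}
  through step 2 (drive(t1,whs1,gate)): drop {truck_at(t1,gate)}, keep {in(p1,t1), pkg_at(p4,depot), truck_at(t2,hub)}, require {truck_at(t1,whs1)}
    → {in(p1,t1), pkg_at(p4,depot), truck_at(t1,whs1), truck_at(t2,hub)}
  through step 1 (drive(t2,whs1,hub)): drop {truck_at(t2,hub)}, keep {in(p1,t1), pkg_at(p4,depot), truck_at(t1,whs1)}, require {truck_at(t2,whs1)}
    → {in(p1,t1), pkg_at(p4,depot), truck_at(t1,whs1), truck_at(t2,whs1)}

== RESULT ==
["in(p1,t1)", "pkg_at(p4,depot)", "truck_at(t1,whs1)", "truck_at(t2,whs1)"]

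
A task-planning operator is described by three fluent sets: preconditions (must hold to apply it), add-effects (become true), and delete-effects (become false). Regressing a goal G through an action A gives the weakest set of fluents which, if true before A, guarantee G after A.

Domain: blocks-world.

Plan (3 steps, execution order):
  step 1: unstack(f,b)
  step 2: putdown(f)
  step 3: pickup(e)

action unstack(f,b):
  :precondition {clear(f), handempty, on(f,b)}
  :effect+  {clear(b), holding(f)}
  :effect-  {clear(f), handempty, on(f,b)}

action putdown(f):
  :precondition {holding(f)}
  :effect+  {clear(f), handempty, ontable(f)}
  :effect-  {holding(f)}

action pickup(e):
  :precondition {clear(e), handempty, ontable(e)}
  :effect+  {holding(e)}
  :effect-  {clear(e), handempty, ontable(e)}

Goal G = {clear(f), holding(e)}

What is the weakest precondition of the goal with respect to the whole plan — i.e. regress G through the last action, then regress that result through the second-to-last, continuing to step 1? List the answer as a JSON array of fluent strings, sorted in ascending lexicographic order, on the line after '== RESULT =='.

Work backward from the goal:
  through step 3 (pickup(e)): drop {holding(e)}, keep {clear(f)}, require {clear(e), handempty, ontable(e)}
    → {clear(e), clear(f), handempty, ontable(e)}
  through step 2 (putdown(f)): drop {clear(f), handempty}, keep {clear(e), ontable(e)}, require {holding(f)}
    → {clear(e), holding(f), ontable(e)}
  through step 1 (unstack(f,b)): drop {holding(f)}, keep {clear(e), ontable(e)}, require {clear(f), handempty, on(f,b)}
    → {clear(e), clear(f), handempty, on(f,b), ontable(e)}

== RESULT ==
["clear(e)", "clear(f)", "handempty", "on(f,b)", "ontable(e)"]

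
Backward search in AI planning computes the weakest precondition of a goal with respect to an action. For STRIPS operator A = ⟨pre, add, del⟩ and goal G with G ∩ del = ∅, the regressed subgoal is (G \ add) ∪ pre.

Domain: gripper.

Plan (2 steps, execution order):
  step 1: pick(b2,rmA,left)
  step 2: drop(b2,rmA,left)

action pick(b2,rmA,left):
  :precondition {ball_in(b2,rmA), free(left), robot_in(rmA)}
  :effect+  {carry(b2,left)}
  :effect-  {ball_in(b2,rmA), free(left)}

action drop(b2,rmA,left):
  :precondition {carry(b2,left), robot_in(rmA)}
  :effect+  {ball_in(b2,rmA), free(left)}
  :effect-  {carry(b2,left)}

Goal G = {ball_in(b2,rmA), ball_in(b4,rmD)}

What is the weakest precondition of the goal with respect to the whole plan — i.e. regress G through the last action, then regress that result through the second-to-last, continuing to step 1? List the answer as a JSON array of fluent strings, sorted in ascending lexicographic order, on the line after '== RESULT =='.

Work backward from the goal:
  through step 2 (drop(b2,rmA,left)): drop {ball_in(b2,rmA)}, keep {ball_in(b4,rmD)}, require {carry(b2,left), robot_in(rmA)}
    → {ball_in(b4,rmD), carry(b2,left), robot_in(rmA)}
  through step 1 (pick(b2,rmA,left)): drop {carry(b2,left)}, keep {ball_in(b4,rmD), robot_in(rmA)}, require {ball_in(b2,rmA), free(left), robot_in(rmA)}
    → {ball_in(b2,rmA), ball_in(b4,rmD), free(left), robot_in(rmA)}

== RESULT ==
["ball_in(b2,rmA)", "ball_in(b4,rmD)", "free(left)", "robot_in(rmA)"]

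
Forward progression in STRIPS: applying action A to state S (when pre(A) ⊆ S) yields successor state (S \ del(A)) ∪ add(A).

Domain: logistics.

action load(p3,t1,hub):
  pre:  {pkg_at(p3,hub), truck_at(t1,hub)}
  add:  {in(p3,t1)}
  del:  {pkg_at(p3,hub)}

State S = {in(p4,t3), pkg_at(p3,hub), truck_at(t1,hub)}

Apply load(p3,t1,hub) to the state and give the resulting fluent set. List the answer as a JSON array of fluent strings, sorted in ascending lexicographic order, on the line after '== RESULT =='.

Progress:
  pre ⊆ S: {pkg_at(p3,hub), truck_at(t1,hub)} ⊆ S  — applicable
  S \ del = {in(p4,t3), truck_at(t1,hub)}
  ∪ add   = {in(p3,t1), in(p4,t3), truck_at(t1,hub)}

== RESULT ==
["in(p3,t1)", "in(p4,t3)", "truck_at(t1,hub)"]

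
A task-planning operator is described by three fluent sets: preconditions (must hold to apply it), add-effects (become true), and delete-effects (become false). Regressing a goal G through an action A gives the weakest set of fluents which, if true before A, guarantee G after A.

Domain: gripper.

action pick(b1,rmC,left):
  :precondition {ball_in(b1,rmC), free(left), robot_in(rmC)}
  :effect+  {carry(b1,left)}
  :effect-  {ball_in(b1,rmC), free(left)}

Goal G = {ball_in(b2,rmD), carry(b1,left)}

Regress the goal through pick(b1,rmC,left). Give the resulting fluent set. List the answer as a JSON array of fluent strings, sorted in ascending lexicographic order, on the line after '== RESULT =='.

Compute (G \ add) ∪ pre:
  G ∩ del = {}  (empty — regression defined)
  G \ add = {ball_in(b2,rmD), carry(b1,left)} \ {carry(b1,left)} = {ball_in(b2,rmD)}
  ∪ pre   = {ball_in(b2,rmD)} ∪ {ball_in(b1,rmC), free(left), robot_in(rmC)}
          = {ball_in(b1,rmC), ball_in(b2,rmD), free(left), robot_in(rmC)}

== RESULT ==
["ball_in(b1,rmC)", "ball_in(b2,rmD)", "free(left)", "robot_in(rmC)"]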